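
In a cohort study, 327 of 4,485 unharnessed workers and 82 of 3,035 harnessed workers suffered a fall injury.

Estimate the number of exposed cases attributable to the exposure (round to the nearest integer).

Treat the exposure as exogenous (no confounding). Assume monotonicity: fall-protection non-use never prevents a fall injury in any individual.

p₁ = P(outcome | exposed) = 327/4485 = 0.07291
p₀ = P(outcome | unexposed) = 82/3035 = 0.027018
PN = (p₁ − p₀)/p₁ = (0.07291 − 0.027018) / 0.07291 ≈ 0.62943.
Attributable cases ≈ PN × (exposed cases) = 0.62943 × 327 ≈ 205.82.

about 206 cases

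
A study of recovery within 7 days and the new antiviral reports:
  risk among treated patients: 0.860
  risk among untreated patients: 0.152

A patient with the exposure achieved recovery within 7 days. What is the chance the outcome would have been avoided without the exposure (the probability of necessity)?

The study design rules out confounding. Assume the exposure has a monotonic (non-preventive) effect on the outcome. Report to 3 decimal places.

PN ≈ 0.823

Let p₁ = 0.86, p₀ = 0.152.
Under exogeneity and monotonicity, PN = (p₁ − p₀) / p₁.
PN = (0.86 − 0.152) / 0.86 = 0.708 / 0.86 ≈ 0.8233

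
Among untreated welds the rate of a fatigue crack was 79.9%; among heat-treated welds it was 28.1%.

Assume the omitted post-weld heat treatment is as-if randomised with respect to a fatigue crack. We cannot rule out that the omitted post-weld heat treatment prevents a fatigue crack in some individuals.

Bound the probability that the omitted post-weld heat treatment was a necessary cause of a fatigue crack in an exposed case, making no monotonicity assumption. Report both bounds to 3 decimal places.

p₁ = 0.799, p₀ = 0.281.
Under exogeneity alone the bounds on PN are max{0,(p₁−p₀)/p₁} ≤ PN ≤ min{1,(1−p₀)/p₁}.
  lower = (p₁ − p₀)/p₁ = 0.518 / 0.799 ≈ 0.6483
  upper = min{1, (1 − p₀)/p₁} = 0.719 / 0.799 ≈ 0.8999

0.648 ≤ PN ≤ 0.900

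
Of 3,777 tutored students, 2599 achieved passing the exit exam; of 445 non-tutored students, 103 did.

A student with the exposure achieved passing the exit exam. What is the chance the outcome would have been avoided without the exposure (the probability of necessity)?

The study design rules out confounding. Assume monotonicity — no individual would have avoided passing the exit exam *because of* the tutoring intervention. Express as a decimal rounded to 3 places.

p₁ = P(outcome | exposed) = 2599/3777 = 0.68811
p₀ = P(outcome | unexposed) = 103/445 = 0.23146
Under exogeneity and monotonicity, PN = (p₁ − p₀) / p₁.
PN = (0.68811 − 0.23146) / 0.68811 = 0.45665 / 0.68811 ≈ 0.6636

PN ≈ 0.664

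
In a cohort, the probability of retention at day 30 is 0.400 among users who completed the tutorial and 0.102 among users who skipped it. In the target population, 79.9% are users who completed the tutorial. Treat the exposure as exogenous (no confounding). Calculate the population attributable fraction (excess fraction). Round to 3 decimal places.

Let p₁ = 0.4, p₀ = 0.102.
Overall risk P(Y=1) = π·p₁ + (1−π)·p₀ = 0.799×0.4 + 0.201×0.102 = 0.3401.
Under exogeneity, PAF = [P(Y=1) − p₀] / P(Y=1).
PAF = (0.3401 − 0.102) / 0.3401 ≈ 0.7001

PAF ≈ 0.700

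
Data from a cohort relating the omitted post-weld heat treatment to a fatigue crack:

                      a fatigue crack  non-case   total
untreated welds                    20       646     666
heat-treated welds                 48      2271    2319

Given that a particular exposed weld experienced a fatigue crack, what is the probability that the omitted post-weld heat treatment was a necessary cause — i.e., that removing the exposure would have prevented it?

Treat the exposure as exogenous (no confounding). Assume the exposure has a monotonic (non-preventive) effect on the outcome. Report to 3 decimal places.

p₁ = P(outcome | exposed) = 20/666 = 0.03003
p₀ = P(outcome | unexposed) = 48/2319 = 0.020699
Under exogeneity and monotonicity, PN = (p₁ − p₀) / p₁.
PN = (0.03003 − 0.020699) / 0.03003 = 0.0093315 / 0.03003 ≈ 0.3107

PN ≈ 0.311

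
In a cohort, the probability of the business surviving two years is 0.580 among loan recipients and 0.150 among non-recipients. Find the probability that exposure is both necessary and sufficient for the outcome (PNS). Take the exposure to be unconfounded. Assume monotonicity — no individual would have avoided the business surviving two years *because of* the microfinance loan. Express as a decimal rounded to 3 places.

PNS ≈ 0.430

Let p₁ = 0.58, p₀ = 0.15.
Under exogeneity and monotonicity, PNS = p₁ − p₀.
PNS = 0.58 − 0.15 = 0.43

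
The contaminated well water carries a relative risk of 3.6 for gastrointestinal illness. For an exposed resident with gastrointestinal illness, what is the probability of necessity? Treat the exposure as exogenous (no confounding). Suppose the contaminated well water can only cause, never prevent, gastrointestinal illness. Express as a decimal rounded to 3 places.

Under exogeneity and monotonicity, PN = (RR − 1) / RR = 1 − 1/RR.
PN = (3.6 − 1) / 3.6 = 2.6 / 3.6 ≈ 0.7222

PN ≈ 0.722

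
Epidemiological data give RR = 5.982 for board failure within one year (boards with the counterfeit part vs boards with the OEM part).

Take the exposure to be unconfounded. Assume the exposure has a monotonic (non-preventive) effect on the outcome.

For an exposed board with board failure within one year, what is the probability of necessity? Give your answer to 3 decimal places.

Under exogeneity and monotonicity, PN = (RR − 1) / RR = 1 − 1/RR.
PN = (5.982 − 1) / 5.982 = 4.982 / 5.982 ≈ 0.8328

PN ≈ 0.833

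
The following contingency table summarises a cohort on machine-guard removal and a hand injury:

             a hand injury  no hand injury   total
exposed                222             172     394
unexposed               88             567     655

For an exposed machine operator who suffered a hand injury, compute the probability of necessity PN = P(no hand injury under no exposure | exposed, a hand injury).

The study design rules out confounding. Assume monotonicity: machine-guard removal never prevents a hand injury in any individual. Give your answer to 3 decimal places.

PN ≈ 0.762

p₁ = P(outcome | exposed) = 222/394 = 0.56345
p₀ = P(outcome | unexposed) = 88/655 = 0.13435
Under exogeneity and monotonicity, PN = (p₁ − p₀) / p₁.
PN = (0.56345 − 0.13435) / 0.56345 = 0.4291 / 0.56345 ≈ 0.7616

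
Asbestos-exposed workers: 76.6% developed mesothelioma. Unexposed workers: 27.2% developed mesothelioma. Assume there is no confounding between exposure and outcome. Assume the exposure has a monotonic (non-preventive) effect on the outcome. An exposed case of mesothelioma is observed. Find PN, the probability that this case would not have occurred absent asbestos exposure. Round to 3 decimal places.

PN ≈ 0.645

p₁ = 0.766, p₀ = 0.272.
Under exogeneity and monotonicity, PN = (p₁ − p₀) / p₁.
PN = (0.766 − 0.272) / 0.766 = 0.494 / 0.766 ≈ 0.6449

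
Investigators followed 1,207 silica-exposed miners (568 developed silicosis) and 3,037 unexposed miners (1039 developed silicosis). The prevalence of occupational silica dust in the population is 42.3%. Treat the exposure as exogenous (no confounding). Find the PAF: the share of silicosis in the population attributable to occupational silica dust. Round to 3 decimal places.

PAF ≈ 0.137

p₁ = P(outcome | exposed) = 568/1207 = 0.47059
p₀ = P(outcome | unexposed) = 1039/3037 = 0.34211
Overall risk P(Y=1) = π·p₁ + (1−π)·p₀ = 0.423×0.47059 + 0.577×0.34211 = 0.39646.
Under exogeneity, PAF = [P(Y=1) − p₀] / P(Y=1).
PAF = (0.39646 − 0.34211) / 0.39646 ≈ 0.1371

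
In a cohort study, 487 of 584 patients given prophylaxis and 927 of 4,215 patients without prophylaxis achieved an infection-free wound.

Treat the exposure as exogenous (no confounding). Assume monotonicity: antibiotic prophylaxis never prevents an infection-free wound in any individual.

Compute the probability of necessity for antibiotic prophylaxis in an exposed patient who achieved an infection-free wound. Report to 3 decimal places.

PN ≈ 0.736

p₁ = P(outcome | exposed) = 487/584 = 0.8339
p₀ = P(outcome | unexposed) = 927/4215 = 0.21993
Under exogeneity and monotonicity, PN = (p₁ − p₀) / p₁.
PN = (0.8339 − 0.21993) / 0.8339 = 0.61398 / 0.8339 ≈ 0.7363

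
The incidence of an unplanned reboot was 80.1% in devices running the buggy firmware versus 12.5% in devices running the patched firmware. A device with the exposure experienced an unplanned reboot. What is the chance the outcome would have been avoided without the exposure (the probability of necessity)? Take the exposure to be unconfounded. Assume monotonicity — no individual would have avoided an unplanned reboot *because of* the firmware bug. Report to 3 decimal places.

PN ≈ 0.844

p₁ = 0.801, p₀ = 0.125.
Under exogeneity and monotonicity, PN = (p₁ − p₀) / p₁.
PN = (0.801 − 0.125) / 0.801 = 0.676 / 0.801 ≈ 0.8439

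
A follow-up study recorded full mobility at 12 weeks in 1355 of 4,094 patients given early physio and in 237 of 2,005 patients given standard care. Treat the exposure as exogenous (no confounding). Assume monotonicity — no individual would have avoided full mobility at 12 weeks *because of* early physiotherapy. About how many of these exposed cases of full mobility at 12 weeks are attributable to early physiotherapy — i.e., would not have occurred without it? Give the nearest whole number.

p₁ = P(outcome | exposed) = 1355/4094 = 0.33097
p₀ = P(outcome | unexposed) = 237/2005 = 0.1182
PN = (p₁ − p₀)/p₁ = (0.33097 − 0.1182) / 0.33097 ≈ 0.64286.
Attributable cases ≈ PN × (exposed cases) = 0.64286 × 1355 ≈ 871.07.

about 871 cases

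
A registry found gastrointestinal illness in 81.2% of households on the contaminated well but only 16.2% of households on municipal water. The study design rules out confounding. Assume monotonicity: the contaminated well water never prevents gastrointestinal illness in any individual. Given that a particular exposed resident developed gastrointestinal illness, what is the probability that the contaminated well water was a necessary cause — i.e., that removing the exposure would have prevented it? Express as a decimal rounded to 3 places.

PN ≈ 0.800

p₁ = 0.812, p₀ = 0.162.
Under exogeneity and monotonicity, PN = (p₁ − p₀) / p₁.
PN = (0.812 − 0.162) / 0.812 = 0.65 / 0.812 ≈ 0.8005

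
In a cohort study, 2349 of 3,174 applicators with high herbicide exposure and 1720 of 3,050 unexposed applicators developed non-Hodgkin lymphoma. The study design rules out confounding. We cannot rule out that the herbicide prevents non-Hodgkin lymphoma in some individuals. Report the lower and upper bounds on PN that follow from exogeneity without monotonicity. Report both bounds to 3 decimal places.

0.238 ≤ PN ≤ 0.589

p₁ = P(outcome | exposed) = 2349/3174 = 0.74008
p₀ = P(outcome | unexposed) = 1720/3050 = 0.56393
Under exogeneity alone the bounds on PN are max{0,(p₁−p₀)/p₁} ≤ PN ≤ min{1,(1−p₀)/p₁}.
  lower = (p₁ − p₀)/p₁ = 0.17614 / 0.74008 ≈ 0.2380
  upper = min{1, (1 − p₀)/p₁} = 0.43607 / 0.74008 ≈ 0.5892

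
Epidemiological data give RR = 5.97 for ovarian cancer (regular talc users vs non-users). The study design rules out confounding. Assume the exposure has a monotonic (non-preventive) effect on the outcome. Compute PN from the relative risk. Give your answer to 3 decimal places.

PN ≈ 0.832

Under exogeneity and monotonicity, PN = (RR − 1) / RR = 1 − 1/RR.
PN = (5.97 − 1) / 5.97 = 4.97 / 5.97 ≈ 0.8325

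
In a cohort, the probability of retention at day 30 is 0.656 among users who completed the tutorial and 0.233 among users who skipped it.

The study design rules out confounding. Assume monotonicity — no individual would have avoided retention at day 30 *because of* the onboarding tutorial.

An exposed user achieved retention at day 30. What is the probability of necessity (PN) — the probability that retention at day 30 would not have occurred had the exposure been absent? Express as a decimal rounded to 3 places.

PN ≈ 0.645

Let p₁ = 0.656, p₀ = 0.233.
Under exogeneity and monotonicity, PN = (p₁ − p₀) / p₁.
PN = (0.656 − 0.233) / 0.656 = 0.423 / 0.656 ≈ 0.6448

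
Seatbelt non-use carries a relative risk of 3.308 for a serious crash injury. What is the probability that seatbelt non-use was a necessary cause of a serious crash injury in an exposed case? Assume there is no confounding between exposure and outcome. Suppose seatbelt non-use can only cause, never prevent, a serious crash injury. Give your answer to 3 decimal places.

PN ≈ 0.698

Under exogeneity and monotonicity, PN = (RR − 1) / RR = 1 − 1/RR.
PN = (3.308 − 1) / 3.308 = 2.308 / 3.308 ≈ 0.6977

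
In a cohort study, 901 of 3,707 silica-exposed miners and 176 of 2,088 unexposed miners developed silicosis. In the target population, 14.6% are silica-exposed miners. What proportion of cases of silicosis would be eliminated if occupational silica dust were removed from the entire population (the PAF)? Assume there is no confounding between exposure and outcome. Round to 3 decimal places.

PAF ≈ 0.216

p₁ = P(outcome | exposed) = 901/3707 = 0.24305
p₀ = P(outcome | unexposed) = 176/2088 = 0.084291
Overall risk P(Y=1) = π·p₁ + (1−π)·p₀ = 0.146×0.24305 + 0.854×0.084291 = 0.10747.
Under exogeneity, PAF = [P(Y=1) − p₀] / P(Y=1).
PAF = (0.10747 − 0.084291) / 0.10747 ≈ 0.2157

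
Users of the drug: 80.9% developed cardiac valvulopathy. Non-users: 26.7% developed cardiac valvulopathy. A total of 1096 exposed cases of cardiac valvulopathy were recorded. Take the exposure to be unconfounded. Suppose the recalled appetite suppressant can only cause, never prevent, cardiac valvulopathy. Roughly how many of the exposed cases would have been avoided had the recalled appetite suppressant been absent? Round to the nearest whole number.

about 734 cases

p₁ = 0.809, p₀ = 0.267.
PN = (p₁ − p₀)/p₁ = (0.809 − 0.267) / 0.809 ≈ 0.66996.
Attributable cases ≈ PN × (exposed cases) = 0.66996 × 1096 ≈ 734.28.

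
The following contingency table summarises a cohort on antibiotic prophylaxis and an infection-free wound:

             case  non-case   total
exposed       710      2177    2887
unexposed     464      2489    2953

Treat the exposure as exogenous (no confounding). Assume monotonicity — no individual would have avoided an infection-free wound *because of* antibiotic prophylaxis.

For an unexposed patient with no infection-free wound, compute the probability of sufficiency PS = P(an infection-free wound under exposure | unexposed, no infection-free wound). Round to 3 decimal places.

p₁ = P(outcome | exposed) = 710/2887 = 0.24593
p₀ = P(outcome | unexposed) = 464/2953 = 0.15713
Under exogeneity and monotonicity, PS = (p₁ − p₀)/(1 − p₀).
PS = (0.24593 − 0.15713) / 0.84287 ≈ 0.1054

PS ≈ 0.105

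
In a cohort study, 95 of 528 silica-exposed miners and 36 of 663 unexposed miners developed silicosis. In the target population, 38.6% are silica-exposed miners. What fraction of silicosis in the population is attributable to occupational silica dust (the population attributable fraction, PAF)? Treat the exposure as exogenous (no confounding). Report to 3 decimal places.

p₁ = P(outcome | exposed) = 95/528 = 0.17992
p₀ = P(outcome | unexposed) = 36/663 = 0.054299
Overall risk P(Y=1) = π·p₁ + (1−π)·p₀ = 0.386×0.17992 + 0.614×0.054299 = 0.10279.
Under exogeneity, PAF = [P(Y=1) − p₀] / P(Y=1).
PAF = (0.10279 − 0.054299) / 0.10279 ≈ 0.4718

PAF ≈ 0.472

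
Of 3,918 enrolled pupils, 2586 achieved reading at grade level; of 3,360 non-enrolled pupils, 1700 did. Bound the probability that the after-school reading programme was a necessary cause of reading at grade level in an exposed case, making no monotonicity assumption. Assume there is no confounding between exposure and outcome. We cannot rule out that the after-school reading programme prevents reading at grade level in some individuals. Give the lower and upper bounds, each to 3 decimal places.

p₁ = P(outcome | exposed) = 2586/3918 = 0.66003
p₀ = P(outcome | unexposed) = 1700/3360 = 0.50595
Under exogeneity alone the bounds on PN are max{0,(p₁−p₀)/p₁} ≤ PN ≤ min{1,(1−p₀)/p₁}.
  lower = (p₁ − p₀)/p₁ = 0.15408 / 0.66003 ≈ 0.2334
  upper = min{1, (1 − p₀)/p₁} = 0.49405 / 0.66003 ≈ 0.7485

0.233 ≤ PN ≤ 0.749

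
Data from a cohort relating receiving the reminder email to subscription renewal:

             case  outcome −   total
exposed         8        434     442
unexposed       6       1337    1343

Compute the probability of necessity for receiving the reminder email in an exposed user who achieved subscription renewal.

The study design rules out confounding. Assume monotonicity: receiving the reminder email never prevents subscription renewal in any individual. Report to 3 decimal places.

p₁ = P(outcome | exposed) = 8/442 = 0.0181
p₀ = P(outcome | unexposed) = 6/1343 = 0.0044676
Under exogeneity and monotonicity, PN = (p₁ − p₀) / p₁.
PN = (0.0181 − 0.0044676) / 0.0181 = 0.013632 / 0.0181 ≈ 0.7532

PN ≈ 0.753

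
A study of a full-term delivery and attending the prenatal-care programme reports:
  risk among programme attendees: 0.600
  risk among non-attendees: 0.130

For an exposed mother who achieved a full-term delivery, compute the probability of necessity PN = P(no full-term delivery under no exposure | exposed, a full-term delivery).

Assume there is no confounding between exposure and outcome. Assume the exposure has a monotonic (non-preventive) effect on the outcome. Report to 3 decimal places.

Let p₁ = 0.6, p₀ = 0.13.
Under exogeneity and monotonicity, PN = (p₁ − p₀) / p₁.
PN = (0.6 − 0.13) / 0.6 = 0.47 / 0.6 ≈ 0.7833

PN ≈ 0.783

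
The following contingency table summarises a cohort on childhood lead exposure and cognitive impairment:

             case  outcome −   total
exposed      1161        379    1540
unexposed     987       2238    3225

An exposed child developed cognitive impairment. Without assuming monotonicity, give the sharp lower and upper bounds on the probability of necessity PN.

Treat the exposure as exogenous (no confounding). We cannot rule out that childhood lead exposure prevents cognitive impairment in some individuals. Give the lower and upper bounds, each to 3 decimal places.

p₁ = P(outcome | exposed) = 1161/1540 = 0.7539
p₀ = P(outcome | unexposed) = 987/3225 = 0.30605
Under exogeneity alone the bounds on PN are max{0,(p₁−p₀)/p₁} ≤ PN ≤ min{1,(1−p₀)/p₁}.
  lower = (p₁ − p₀)/p₁ = 0.44785 / 0.7539 ≈ 0.5940
  upper = min{1, (1 − p₀)/p₁} = 0.69395 / 0.7539 ≈ 0.9205

0.594 ≤ PN ≤ 0.920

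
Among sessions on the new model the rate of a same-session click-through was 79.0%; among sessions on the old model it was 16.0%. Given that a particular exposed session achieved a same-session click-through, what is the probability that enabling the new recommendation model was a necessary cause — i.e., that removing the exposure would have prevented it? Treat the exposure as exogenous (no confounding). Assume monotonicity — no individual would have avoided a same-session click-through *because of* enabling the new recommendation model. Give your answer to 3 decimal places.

PN ≈ 0.797

p₁ = 0.79, p₀ = 0.16.
Under exogeneity and monotonicity, PN = (p₁ − p₀) / p₁.
PN = (0.79 − 0.16) / 0.79 = 0.63 / 0.79 ≈ 0.7975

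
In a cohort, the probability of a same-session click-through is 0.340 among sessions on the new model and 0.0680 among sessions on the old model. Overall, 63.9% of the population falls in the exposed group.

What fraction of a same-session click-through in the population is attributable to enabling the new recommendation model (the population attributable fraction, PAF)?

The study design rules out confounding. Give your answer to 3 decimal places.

Let p₁ = 0.34, p₀ = 0.068.
Overall risk P(Y=1) = π·p₁ + (1−π)·p₀ = 0.639×0.34 + 0.361×0.068 = 0.24181.
Under exogeneity, PAF = [P(Y=1) − p₀] / P(Y=1).
PAF = (0.24181 − 0.068) / 0.24181 ≈ 0.7188

PAF ≈ 0.719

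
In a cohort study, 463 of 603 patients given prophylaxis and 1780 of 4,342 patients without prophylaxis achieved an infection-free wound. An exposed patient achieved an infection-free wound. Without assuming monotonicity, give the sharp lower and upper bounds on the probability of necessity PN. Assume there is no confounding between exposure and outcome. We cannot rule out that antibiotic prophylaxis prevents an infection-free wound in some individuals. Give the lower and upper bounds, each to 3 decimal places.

p₁ = P(outcome | exposed) = 463/603 = 0.76783
p₀ = P(outcome | unexposed) = 1780/4342 = 0.40995
Under exogeneity alone the bounds on PN are max{0,(p₁−p₀)/p₁} ≤ PN ≤ min{1,(1−p₀)/p₁}.
  lower = (p₁ − p₀)/p₁ = 0.35788 / 0.76783 ≈ 0.4661
  upper = min{1, (1 − p₀)/p₁} = 0.59005 / 0.76783 ≈ 0.7685

0.466 ≤ PN ≤ 0.768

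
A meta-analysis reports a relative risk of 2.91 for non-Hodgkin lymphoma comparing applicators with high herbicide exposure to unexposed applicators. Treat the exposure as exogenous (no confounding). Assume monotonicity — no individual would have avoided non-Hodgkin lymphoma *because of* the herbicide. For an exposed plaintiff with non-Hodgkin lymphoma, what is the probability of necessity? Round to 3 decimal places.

PN ≈ 0.656

Under exogeneity and monotonicity, PN = (RR − 1) / RR = 1 − 1/RR.
PN = (2.91 − 1) / 2.91 = 1.91 / 2.91 ≈ 0.6564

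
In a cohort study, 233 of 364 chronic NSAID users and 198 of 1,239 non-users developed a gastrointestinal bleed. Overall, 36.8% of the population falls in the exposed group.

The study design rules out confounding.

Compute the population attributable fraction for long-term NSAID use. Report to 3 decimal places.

p₁ = P(outcome | exposed) = 233/364 = 0.64011
p₀ = P(outcome | unexposed) = 198/1239 = 0.15981
Overall risk P(Y=1) = π·p₁ + (1−π)·p₀ = 0.368×0.64011 + 0.632×0.15981 = 0.33656.
Under exogeneity, PAF = [P(Y=1) − p₀] / P(Y=1).
PAF = (0.33656 − 0.15981) / 0.33656 ≈ 0.5252

PAF ≈ 0.525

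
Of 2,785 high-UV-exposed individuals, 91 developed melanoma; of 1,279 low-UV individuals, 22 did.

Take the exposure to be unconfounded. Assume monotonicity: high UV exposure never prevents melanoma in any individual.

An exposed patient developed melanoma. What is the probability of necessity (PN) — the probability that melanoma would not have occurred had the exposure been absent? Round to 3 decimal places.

p₁ = P(outcome | exposed) = 91/2785 = 0.032675
p₀ = P(outcome | unexposed) = 22/1279 = 0.017201
Under exogeneity and monotonicity, PN = (p₁ − p₀) / p₁.
PN = (0.032675 − 0.017201) / 0.032675 = 0.015474 / 0.032675 ≈ 0.4736

PN ≈ 0.474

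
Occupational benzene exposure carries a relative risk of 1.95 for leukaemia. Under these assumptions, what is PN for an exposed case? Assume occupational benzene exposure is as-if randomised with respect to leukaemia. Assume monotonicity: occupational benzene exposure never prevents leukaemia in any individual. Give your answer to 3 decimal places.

Under exogeneity and monotonicity, PN = (RR − 1) / RR = 1 − 1/RR.
PN = (1.95 − 1) / 1.95 = 0.95 / 1.95 ≈ 0.4872

PN ≈ 0.487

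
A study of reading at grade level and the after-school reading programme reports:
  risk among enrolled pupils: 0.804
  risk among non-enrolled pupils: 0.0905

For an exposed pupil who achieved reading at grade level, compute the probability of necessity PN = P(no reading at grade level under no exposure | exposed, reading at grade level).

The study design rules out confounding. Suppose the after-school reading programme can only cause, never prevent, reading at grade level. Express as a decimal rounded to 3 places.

Let p₁ = 0.804, p₀ = 0.0905.
Under exogeneity and monotonicity, PN = (p₁ − p₀) / p₁.
PN = (0.804 − 0.0905) / 0.804 = 0.7135 / 0.804 ≈ 0.8874

PN ≈ 0.887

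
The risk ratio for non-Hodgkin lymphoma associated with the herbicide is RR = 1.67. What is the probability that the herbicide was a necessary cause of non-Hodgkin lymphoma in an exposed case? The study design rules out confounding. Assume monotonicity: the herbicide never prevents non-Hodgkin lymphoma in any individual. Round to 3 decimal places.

Under exogeneity and monotonicity, PN = (RR − 1) / RR = 1 − 1/RR.
PN = (1.67 − 1) / 1.67 = 0.67 / 1.67 ≈ 0.4012

PN ≈ 0.401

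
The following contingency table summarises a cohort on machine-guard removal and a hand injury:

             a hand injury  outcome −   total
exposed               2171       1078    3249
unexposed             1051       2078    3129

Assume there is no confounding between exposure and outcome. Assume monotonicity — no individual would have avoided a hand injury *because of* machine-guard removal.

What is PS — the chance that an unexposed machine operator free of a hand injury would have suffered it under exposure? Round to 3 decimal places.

p₁ = P(outcome | exposed) = 2171/3249 = 0.66821
p₀ = P(outcome | unexposed) = 1051/3129 = 0.33589
Under exogeneity and monotonicity, PS = (p₁ − p₀)/(1 − p₀).
PS = (0.66821 − 0.33589) / 0.66411 ≈ 0.5004

PS ≈ 0.500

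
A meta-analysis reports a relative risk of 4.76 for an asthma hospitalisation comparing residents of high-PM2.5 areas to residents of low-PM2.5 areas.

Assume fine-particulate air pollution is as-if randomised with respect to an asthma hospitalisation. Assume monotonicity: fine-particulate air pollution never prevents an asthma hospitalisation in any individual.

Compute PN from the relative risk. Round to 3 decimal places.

Under exogeneity and monotonicity, PN = (RR − 1) / RR = 1 − 1/RR.
PN = (4.76 − 1) / 4.76 = 3.76 / 4.76 ≈ 0.7899

PN ≈ 0.790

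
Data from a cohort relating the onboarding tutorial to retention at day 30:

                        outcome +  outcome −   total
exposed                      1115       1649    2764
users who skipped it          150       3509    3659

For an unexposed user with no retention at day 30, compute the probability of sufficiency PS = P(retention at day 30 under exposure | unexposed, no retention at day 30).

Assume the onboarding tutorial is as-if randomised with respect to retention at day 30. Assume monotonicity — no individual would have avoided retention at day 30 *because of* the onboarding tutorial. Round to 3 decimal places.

p₁ = P(outcome | exposed) = 1115/2764 = 0.4034
p₀ = P(outcome | unexposed) = 150/3659 = 0.040995
Under exogeneity and monotonicity, PS = (p₁ − p₀)/(1 − p₀).
PS = (0.4034 − 0.040995) / 0.95901 ≈ 0.3779

PS ≈ 0.378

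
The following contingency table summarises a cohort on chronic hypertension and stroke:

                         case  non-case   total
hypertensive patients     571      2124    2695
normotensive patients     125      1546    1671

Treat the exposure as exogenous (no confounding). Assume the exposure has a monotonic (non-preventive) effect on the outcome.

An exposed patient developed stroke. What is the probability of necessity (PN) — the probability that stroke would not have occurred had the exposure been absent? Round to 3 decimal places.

PN ≈ 0.647

p₁ = P(outcome | exposed) = 571/2695 = 0.21187
p₀ = P(outcome | unexposed) = 125/1671 = 0.074806
Under exogeneity and monotonicity, PN = (p₁ − p₀)/p₁.
PN = (0.21187 − 0.074806) / 0.21187 ≈ 0.6469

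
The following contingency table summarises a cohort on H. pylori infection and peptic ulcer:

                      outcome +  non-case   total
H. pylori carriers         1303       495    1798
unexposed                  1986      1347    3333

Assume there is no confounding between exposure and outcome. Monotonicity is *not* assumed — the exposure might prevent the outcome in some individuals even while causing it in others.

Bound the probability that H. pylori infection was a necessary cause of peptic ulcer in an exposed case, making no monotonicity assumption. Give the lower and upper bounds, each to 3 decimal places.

p₁ = P(outcome | exposed) = 1303/1798 = 0.72469
p₀ = P(outcome | unexposed) = 1986/3333 = 0.59586
Under exogeneity alone the bounds on PN are max{0,(p₁−p₀)/p₁} ≤ PN ≤ min{1,(1−p₀)/p₁}.
  lower = (p₁ − p₀)/p₁ = 0.12883 / 0.72469 ≈ 0.1778
  upper = min{1, (1 − p₀)/p₁} = 0.40414 / 0.72469 ≈ 0.5577

0.178 ≤ PN ≤ 0.558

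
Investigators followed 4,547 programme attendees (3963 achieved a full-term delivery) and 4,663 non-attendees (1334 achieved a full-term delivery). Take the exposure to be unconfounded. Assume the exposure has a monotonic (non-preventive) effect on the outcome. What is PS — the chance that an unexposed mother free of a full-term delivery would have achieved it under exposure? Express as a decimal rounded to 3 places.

p₁ = P(outcome | exposed) = 3963/4547 = 0.87156
p₀ = P(outcome | unexposed) = 1334/4663 = 0.28608
Under exogeneity and monotonicity, PS = (p₁ − p₀) / (1 − p₀).
PS = (0.87156 − 0.28608) / (1 − 0.28608) = 0.58548 / 0.71392 ≈ 0.8201

PS ≈ 0.820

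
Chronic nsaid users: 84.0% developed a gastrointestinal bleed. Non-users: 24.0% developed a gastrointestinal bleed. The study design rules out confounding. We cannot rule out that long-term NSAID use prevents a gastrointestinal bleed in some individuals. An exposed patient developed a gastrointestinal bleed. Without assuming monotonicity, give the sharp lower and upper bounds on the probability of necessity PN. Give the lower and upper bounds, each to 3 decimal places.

0.714 ≤ PN ≤ 0.905

p₁ = 0.84, p₀ = 0.24.
Under exogeneity alone the bounds on PN are max{0,(p₁−p₀)/p₁} ≤ PN ≤ min{1,(1−p₀)/p₁}.
  lower = (p₁ − p₀)/p₁ = 0.6 / 0.84 ≈ 0.7143
  upper = min{1, (1 − p₀)/p₁} = 0.76 / 0.84 ≈ 0.9048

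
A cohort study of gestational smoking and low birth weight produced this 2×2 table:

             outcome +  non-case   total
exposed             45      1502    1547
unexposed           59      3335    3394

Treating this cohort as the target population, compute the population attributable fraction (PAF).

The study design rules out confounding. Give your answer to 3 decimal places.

p₁ = P(outcome | exposed) = 45/1547 = 0.029089
p₀ = P(outcome | unexposed) = 59/3394 = 0.017384
Exposure prevalence π = 1547/4941 = 0.31309; overall risk P(Y=1) = 0.021048.
Under exogeneity, PAF = [P(Y=1) − p₀]/P(Y=1).
PAF = (0.021048 − 0.017384) / 0.021048 ≈ 0.1741

PAF ≈ 0.174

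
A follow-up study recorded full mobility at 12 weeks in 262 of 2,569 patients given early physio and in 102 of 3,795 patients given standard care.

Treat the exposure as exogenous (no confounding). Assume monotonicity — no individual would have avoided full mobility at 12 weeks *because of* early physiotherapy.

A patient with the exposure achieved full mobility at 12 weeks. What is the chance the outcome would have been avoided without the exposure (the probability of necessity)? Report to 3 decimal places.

p₁ = P(outcome | exposed) = 262/2569 = 0.10199
p₀ = P(outcome | unexposed) = 102/3795 = 0.026877
Under exogeneity and monotonicity, PN = (p₁ − p₀) / p₁.
PN = (0.10199 − 0.026877) / 0.10199 = 0.075108 / 0.10199 ≈ 0.7365

PN ≈ 0.736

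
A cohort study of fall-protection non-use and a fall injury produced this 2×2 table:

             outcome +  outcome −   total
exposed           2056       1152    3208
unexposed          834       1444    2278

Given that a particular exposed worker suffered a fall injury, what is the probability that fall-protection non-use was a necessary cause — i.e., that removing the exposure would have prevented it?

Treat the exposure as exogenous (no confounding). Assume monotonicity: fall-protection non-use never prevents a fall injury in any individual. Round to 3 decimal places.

p₁ = P(outcome | exposed) = 2056/3208 = 0.6409
p₀ = P(outcome | unexposed) = 834/2278 = 0.36611
Under exogeneity and monotonicity, PN = (p₁ − p₀) / p₁.
PN = (0.6409 − 0.36611) / 0.6409 = 0.27479 / 0.6409 ≈ 0.4288

PN ≈ 0.429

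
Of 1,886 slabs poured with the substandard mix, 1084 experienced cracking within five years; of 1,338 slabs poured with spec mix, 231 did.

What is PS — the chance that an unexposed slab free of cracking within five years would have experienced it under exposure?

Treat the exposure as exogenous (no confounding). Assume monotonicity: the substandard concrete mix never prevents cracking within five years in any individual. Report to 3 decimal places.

p₁ = P(outcome | exposed) = 1084/1886 = 0.57476
p₀ = P(outcome | unexposed) = 231/1338 = 0.17265
Under exogeneity and monotonicity, PS = (p₁ − p₀) / (1 − p₀).
PS = (0.57476 − 0.17265) / (1 − 0.17265) = 0.40212 / 0.82735 ≈ 0.4860

PS ≈ 0.486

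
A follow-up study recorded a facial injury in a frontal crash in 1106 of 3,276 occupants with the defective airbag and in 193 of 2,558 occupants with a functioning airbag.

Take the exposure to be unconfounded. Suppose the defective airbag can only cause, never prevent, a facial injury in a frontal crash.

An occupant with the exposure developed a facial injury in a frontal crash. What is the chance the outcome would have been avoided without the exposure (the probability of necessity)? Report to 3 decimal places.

PN ≈ 0.777

p₁ = P(outcome | exposed) = 1106/3276 = 0.33761
p₀ = P(outcome | unexposed) = 193/2558 = 0.07545
Under exogeneity and monotonicity, PN = (p₁ − p₀) / p₁.
PN = (0.33761 − 0.07545) / 0.33761 = 0.26216 / 0.33761 ≈ 0.7765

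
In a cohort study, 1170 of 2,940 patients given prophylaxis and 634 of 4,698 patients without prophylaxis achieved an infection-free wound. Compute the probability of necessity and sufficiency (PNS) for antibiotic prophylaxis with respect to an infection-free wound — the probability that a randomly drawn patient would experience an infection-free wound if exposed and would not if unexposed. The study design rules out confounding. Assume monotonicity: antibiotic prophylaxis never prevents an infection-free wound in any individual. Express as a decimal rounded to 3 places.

p₁ = P(outcome | exposed) = 1170/2940 = 0.39796
p₀ = P(outcome | unexposed) = 634/4698 = 0.13495
Under exogeneity and monotonicity, PNS = p₁ − p₀.
PNS = 0.39796 − 0.13495 = 0.26301

PNS ≈ 0.263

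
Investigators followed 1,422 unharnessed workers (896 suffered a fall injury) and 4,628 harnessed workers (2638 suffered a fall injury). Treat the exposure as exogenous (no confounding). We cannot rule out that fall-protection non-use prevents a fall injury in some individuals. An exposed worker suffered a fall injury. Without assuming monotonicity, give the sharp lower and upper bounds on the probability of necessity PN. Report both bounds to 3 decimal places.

p₁ = P(outcome | exposed) = 896/1422 = 0.6301
p₀ = P(outcome | unexposed) = 2638/4628 = 0.57001
Under exogeneity alone the bounds on PN are max{0,(p₁−p₀)/p₁} ≤ PN ≤ min{1,(1−p₀)/p₁}.
  lower = (p₁ − p₀)/p₁ = 0.06009 / 0.6301 ≈ 0.0954
  upper = min{1, (1 − p₀)/p₁} = 0.42999 / 0.6301 ≈ 0.6824

0.095 ≤ PN ≤ 0.682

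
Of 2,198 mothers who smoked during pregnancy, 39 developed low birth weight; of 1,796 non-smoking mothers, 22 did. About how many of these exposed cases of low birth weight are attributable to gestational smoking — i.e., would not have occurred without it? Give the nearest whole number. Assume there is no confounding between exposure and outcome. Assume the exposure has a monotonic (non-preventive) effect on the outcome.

about 12 cases

p₁ = P(outcome | exposed) = 39/2198 = 0.017743
p₀ = P(outcome | unexposed) = 22/1796 = 0.012249
PN = (p₁ − p₀)/p₁ = (0.017743 − 0.012249) / 0.017743 ≈ 0.30963.
Attributable cases ≈ PN × (exposed cases) = 0.30963 × 39 ≈ 12.08.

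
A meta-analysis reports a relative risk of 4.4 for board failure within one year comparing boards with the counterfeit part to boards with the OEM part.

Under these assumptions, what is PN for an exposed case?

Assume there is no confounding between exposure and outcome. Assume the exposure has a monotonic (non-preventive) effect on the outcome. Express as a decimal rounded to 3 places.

Under exogeneity and monotonicity, PN = (RR − 1) / RR = 1 − 1/RR.
PN = (4.4 − 1) / 4.4 = 3.4 / 4.4 ≈ 0.7727

PN ≈ 0.773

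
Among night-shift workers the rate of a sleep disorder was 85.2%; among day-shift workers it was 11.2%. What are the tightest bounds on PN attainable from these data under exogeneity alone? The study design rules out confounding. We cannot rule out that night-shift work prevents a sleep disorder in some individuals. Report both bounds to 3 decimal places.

p₁ = 0.852, p₀ = 0.112.
Under exogeneity alone the bounds on PN are max{0,(p₁−p₀)/p₁} ≤ PN ≤ min{1,(1−p₀)/p₁}.
  lower = (p₁ − p₀)/p₁ = 0.74 / 0.852 ≈ 0.8685
  upper = min{1, (1 − p₀)/p₁} = 0.888 / 0.852 ≈ 1.0423 → capped at 1

0.869 ≤ PN ≤ 1.000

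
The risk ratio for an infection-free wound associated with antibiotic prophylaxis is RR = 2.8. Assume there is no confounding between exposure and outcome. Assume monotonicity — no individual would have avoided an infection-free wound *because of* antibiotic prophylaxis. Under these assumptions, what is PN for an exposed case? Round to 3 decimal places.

Under exogeneity and monotonicity, PN = (RR − 1) / RR = 1 − 1/RR.
PN = (2.8 − 1) / 2.8 = 1.8 / 2.8 ≈ 0.6429

PN ≈ 0.643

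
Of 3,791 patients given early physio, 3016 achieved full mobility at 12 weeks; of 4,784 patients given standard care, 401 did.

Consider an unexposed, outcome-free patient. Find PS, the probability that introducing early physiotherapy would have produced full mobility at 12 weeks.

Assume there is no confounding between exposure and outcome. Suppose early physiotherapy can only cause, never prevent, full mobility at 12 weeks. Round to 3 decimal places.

PS ≈ 0.777

p₁ = P(outcome | exposed) = 3016/3791 = 0.79557
p₀ = P(outcome | unexposed) = 401/4784 = 0.083821
Under exogeneity and monotonicity, PS = (p₁ − p₀) / (1 − p₀).
PS = (0.79557 − 0.083821) / (1 − 0.083821) = 0.71175 / 0.91618 ≈ 0.7769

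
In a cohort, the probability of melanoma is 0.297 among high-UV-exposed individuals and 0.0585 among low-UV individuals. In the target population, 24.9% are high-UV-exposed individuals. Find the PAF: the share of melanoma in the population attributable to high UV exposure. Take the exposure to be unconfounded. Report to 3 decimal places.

PAF ≈ 0.504

Let p₁ = 0.297, p₀ = 0.0585.
Overall risk P(Y=1) = π·p₁ + (1−π)·p₀ = 0.249×0.297 + 0.751×0.0585 = 0.11789.
Under exogeneity, PAF = [P(Y=1) − p₀] / P(Y=1).
PAF = (0.11789 − 0.0585) / 0.11789 ≈ 0.5038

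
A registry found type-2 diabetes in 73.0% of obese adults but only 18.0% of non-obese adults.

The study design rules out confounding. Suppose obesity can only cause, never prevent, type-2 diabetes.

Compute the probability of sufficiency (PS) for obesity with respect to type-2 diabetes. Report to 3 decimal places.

p₁ = 0.73, p₀ = 0.18.
Under exogeneity and monotonicity, PS = (p₁ − p₀) / (1 − p₀).
PS = (0.73 − 0.18) / (1 − 0.18) = 0.55 / 0.82 ≈ 0.6707

PS ≈ 0.671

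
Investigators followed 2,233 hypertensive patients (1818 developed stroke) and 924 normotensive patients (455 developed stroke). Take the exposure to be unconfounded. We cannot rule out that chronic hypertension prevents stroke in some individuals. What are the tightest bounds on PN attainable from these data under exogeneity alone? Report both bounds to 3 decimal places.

p₁ = P(outcome | exposed) = 1818/2233 = 0.81415
p₀ = P(outcome | unexposed) = 455/924 = 0.49242
Under exogeneity alone the bounds on PN are max{0,(p₁−p₀)/p₁} ≤ PN ≤ min{1,(1−p₀)/p₁}.
  lower = (p₁ − p₀)/p₁ = 0.32173 / 0.81415 ≈ 0.3952
  upper = min{1, (1 − p₀)/p₁} = 0.50758 / 0.81415 ≈ 0.6234

0.395 ≤ PN ≤ 0.623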